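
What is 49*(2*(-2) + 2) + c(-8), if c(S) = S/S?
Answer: -97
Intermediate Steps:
c(S) = 1
49*(2*(-2) + 2) + c(-8) = 49*(2*(-2) + 2) + 1 = 49*(-4 + 2) + 1 = 49*(-2) + 1 = -98 + 1 = -97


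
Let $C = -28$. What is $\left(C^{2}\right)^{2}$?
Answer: $614656$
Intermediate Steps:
$\left(C^{2}\right)^{2} = \left(\left(-28\right)^{2}\right)^{2} = 784^{2} = 614656$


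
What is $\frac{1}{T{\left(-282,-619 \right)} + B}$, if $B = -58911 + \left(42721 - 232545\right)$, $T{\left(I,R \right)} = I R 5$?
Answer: $\frac{1}{624055} \approx 1.6024 \cdot 10^{-6}$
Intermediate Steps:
$T{\left(I,R \right)} = 5 I R$ ($T{\left(I,R \right)} = I 5 R = 5 I R$)
$B = -248735$ ($B = -58911 + \left(42721 - 232545\right) = -58911 - 189824 = -248735$)
$\frac{1}{T{\left(-282,-619 \right)} + B} = \frac{1}{5 \left(-282\right) \left(-619\right) - 248735} = \frac{1}{872790 - 248735} = \frac{1}{624055}$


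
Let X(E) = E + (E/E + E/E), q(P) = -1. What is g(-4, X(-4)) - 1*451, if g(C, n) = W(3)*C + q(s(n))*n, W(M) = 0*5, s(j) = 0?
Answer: -449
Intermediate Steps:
W(M) = 0
X(E) = 2 + E (X(E) = E + (1 + 1) = E + 2 = 2 + E)
g(C, n) = -n (g(C, n) = 0*C - n = 0 - n = -n)
g(-4, X(-4)) - 1*451 = -(2 - 4) - 1*451 = -1*(-2) - 451 = 2 - 451 = -449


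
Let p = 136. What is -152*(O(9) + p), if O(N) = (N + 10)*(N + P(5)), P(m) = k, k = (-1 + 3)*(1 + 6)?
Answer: -87096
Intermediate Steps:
k = 14 (k = 2*7 = 14)
P(m) = 14
O(N) = (10 + N)*(14 + N) (O(N) = (N + 10)*(N + 14) = (10 + N)*(14 + N))
-152*(O(9) + p) = -152*((140 + 9² + 24*9) + 136) = -152*((140 + 81 + 216) + 136) = -152*(437 + 136) = -152*573 = -87096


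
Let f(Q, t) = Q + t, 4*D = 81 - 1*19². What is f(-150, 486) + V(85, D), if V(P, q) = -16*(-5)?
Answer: 416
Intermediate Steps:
D = -70 (D = (81 - 1*19²)/4 = (81 - 1*361)/4 = (81 - 361)/4 = (¼)*(-280) = -70)
V(P, q) = 80
f(-150, 486) + V(85, D) = (-150 + 486) + 80 = 336 + 80 = 416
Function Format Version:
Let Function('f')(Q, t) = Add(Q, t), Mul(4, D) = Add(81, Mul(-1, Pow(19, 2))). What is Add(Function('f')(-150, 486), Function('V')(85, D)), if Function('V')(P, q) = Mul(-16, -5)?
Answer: 416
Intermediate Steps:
D = -70 (D = Mul(Rational(1, 4), Add(81, Mul(-1, Pow(19, 2)))) = Mul(Rational(1, 4), Add(81, Mul(-1, 361))) = Mul(Rational(1, 4), Add(81, -361)) = Mul(Rational(1, 4), -280) = -70)
Function('V')(P, q) = 80
Add(Function('f')(-150, 486), Function('V')(85, D)) = Add(Add(-150, 486), 80) = Add(336, 80) = 416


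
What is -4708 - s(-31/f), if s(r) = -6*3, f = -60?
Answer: -4690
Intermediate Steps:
s(r) = -18
-4708 - s(-31/f) = -4708 - 1*(-18) = -4708 + 18 = -4690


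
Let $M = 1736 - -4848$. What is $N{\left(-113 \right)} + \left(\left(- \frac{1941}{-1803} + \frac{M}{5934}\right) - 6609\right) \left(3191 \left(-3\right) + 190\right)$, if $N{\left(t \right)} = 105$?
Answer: $\frac{110541803421781}{1783167} \approx 6.1992 \cdot 10^{7}$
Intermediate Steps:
$M = 6584$ ($M = 1736 + 4848 = 6584$)
$N{\left(-113 \right)} + \left(\left(- \frac{1941}{-1803} + \frac{M}{5934}\right) - 6609\right) \left(3191 \left(-3\right) + 190\right) = 105 + \left(\left(- \frac{1941}{-1803} + \frac{6584}{5934}\right) - 6609\right) \left(3191 \left(-3\right) + 190\right) = 105 + \left(\left(\left(-1941\right) \left(- \frac{1}{1803}\right) + 6584 \cdot \frac{1}{5934}\right) - 6609\right) \left(-9573 + 190\right) = 105 + \left(\left(\frac{647}{601} + \frac{3292}{2967}\right) - 6609\right) \left(-9383\right) = 105 + \left(\frac{3898141}{1783167} - 6609\right) \left(-9383\right) = 105 - - \frac{110541616189246}{1783167} = 105 + \frac{110541616189246}{1783167} = \frac{110541803421781}{1783167}$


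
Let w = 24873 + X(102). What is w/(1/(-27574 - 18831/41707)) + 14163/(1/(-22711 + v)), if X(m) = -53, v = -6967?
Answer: -46074865688578/41707 ≈ -1.1047e+9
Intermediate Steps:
w = 24820 (w = 24873 - 53 = 24820)
w/(1/(-27574 - 18831/41707)) + 14163/(1/(-22711 + v)) = 24820/(1/(-27574 - 18831/41707)) + 14163/(1/(-22711 - 6967)) = 24820/(1/(-27574 - 18831*1/41707)) + 14163/(1/(-29678)) = 24820/(1/(-27574 - 18831/41707)) + 14163/(-1/29678) = 24820/(1/(-1150047649/41707)) + 14163*(-29678) = 24820/(-41707/1150047649) - 420329514 = 24820*(-1150047649/41707) - 420329514 = -28544182648180/41707 - 420329514 = -46074865688578/41707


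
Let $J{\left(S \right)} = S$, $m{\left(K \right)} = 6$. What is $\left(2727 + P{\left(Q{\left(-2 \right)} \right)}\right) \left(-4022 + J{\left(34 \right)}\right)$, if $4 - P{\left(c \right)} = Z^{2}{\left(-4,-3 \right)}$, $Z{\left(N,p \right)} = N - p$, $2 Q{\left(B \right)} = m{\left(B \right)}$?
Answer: $-10887240$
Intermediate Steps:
$Q{\left(B \right)} = 3$ ($Q{\left(B \right)} = \frac{1}{2} \cdot 6 = 3$)
$P{\left(c \right)} = 3$ ($P{\left(c \right)} = 4 - \left(-4 - -3\right)^{2} = 4 - \left(-4 + 3\right)^{2} = 4 - \left(-1\right)^{2} = 4 - 1 = 3$)
$\left(2727 + P{\left(Q{\left(-2 \right)} \right)}\right) \left(-4022 + J{\left(34 \right)}\right) = \left(2727 + 3\right) \left(-4022 + 34\right) = 2730 \left(-3988\right) = -10887240$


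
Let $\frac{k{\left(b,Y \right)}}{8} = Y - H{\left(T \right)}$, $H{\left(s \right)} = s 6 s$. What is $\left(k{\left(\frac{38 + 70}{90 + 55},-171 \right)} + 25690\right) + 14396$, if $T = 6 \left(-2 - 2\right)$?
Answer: $11070$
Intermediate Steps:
$T = -24$ ($T = 6 \left(-4\right) = -24$)
$H{\left(s \right)} = 6 s^{2}$ ($H{\left(s \right)} = 6 s s = 6 s^{2}$)
$k{\left(b,Y \right)} = -27648 + 8 Y$ ($k{\left(b,Y \right)} = 8 \left(Y - 6 \left(-24\right)^{2}\right) = 8 \left(Y - 6 \cdot 576\right) = 8 \left(Y - 3456\right) = 8 \left(-3456 + Y\right) = -27648 + 8 Y$)
$\left(k{\left(\frac{38 + 70}{90 + 55},-171 \right)} + 25690\right) + 14396 = \left(\left(-27648 + 8 \left(-171\right)\right) + 25690\right) + 14396 = \left(\left(-27648 - 1368\right) + 25690\right) + 14396 = \left(-29016 + 25690\right) + 14396 = -3326 + 14396 = 11070$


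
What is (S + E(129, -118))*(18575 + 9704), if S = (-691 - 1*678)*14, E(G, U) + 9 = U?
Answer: -545586747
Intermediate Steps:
E(G, U) = -9 + U
S = -19166 (S = (-691 - 678)*14 = -1369*14 = -19166)
(S + E(129, -118))*(18575 + 9704) = (-19166 + (-9 - 118))*(18575 + 9704) = (-19166 - 127)*28279 = -19293*28279 = -545586747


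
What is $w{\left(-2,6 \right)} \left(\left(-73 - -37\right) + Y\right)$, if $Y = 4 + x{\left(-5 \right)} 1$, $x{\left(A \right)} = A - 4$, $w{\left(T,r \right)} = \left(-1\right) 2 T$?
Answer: $-164$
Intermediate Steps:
$w{\left(T,r \right)} = - 2 T$
$x{\left(A \right)} = -4 + A$ ($x{\left(A \right)} = A - 4 = -4 + A$)
$Y = -5$ ($Y = 4 + \left(-4 - 5\right) 1 = 4 - 9 = -5$)
$w{\left(-2,6 \right)} \left(\left(-73 - -37\right) + Y\right) = \left(-2\right) \left(-2\right) \left(\left(-73 - -37\right) - 5\right) = 4 \left(\left(-73 + 37\right) - 5\right) = 4 \left(-36 - 5\right) = 4 \left(-41\right) = -164$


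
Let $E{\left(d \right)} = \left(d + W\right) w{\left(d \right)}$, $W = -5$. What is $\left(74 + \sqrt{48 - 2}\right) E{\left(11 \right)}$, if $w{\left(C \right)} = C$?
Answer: $4884 + 66 \sqrt{46} \approx 5331.6$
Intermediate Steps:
$E{\left(d \right)} = d \left(-5 + d\right)$ ($E{\left(d \right)} = \left(d - 5\right) d = \left(-5 + d\right) d = d \left(-5 + d\right)$)
$\left(74 + \sqrt{48 - 2}\right) E{\left(11 \right)} = \left(74 + \sqrt{48 - 2}\right) 11 \left(-5 + 11\right) = \left(74 + \sqrt{46}\right) 11 \cdot 6 = \left(74 + \sqrt{46}\right) 66 = 4884 + 66 \sqrt{46}$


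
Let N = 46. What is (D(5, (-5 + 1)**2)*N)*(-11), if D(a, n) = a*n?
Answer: -40480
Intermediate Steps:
(D(5, (-5 + 1)**2)*N)*(-11) = ((5*(-5 + 1)**2)*46)*(-11) = ((5*(-4)**2)*46)*(-11) = ((5*16)*46)*(-11) = (80*46)*(-11) = 3680*(-11) = -40480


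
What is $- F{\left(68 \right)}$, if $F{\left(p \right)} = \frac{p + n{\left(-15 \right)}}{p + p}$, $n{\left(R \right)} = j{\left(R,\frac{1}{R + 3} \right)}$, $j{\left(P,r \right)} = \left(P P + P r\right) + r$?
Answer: $- \frac{1765}{816} \approx -2.163$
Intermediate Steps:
$j{\left(P,r \right)} = r + P^{2} + P r$ ($j{\left(P,r \right)} = \left(P^{2} + P r\right) + r = r + P^{2} + P r$)
$n{\left(R \right)} = R^{2} + \frac{1}{3 + R} + \frac{R}{3 + R}$ ($n{\left(R \right)} = \frac{1}{R + 3} + R^{2} + \frac{R}{R + 3} = \frac{1}{3 + R} + R^{2} + \frac{R}{3 + R} = R^{2} + \frac{1}{3 + R} + \frac{R}{3 + R}$)
$F{\left(p \right)} = \frac{\frac{1357}{6} + p}{2 p}$ ($F{\left(p \right)} = \frac{p + \frac{1 - 15 + \left(-15\right)^{2} \left(3 - 15\right)}{3 - 15}}{p + p} = \frac{p + \frac{1 - 15 + 225 \left(-12\right)}{-12}}{2 p} = \left(p - \frac{1 - 15 - 2700}{12}\right) \frac{1}{2 p} = \left(p - - \frac{1357}{6}\right) \frac{1}{2 p} = \left(p + \frac{1357}{6}\right) \frac{1}{2 p} = \left(\frac{1357}{6} + p\right) \frac{1}{2 p} = \frac{\frac{1357}{6} + p}{2 p}$)
$- F{\left(68 \right)} = - \frac{1357 + 6 \cdot 68}{12 \cdot 68} = - \frac{1357 + 408}{12 \cdot 68} = - \frac{1765}{12 \cdot 68} = \left(-1\right) \frac{1765}{816} = - \frac{1765}{816}$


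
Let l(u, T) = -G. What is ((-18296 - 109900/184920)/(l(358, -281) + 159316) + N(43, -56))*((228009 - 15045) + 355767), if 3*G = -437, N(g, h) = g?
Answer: 35960451756857469/1474382570 ≈ 2.4390e+7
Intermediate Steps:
G = -437/3 (G = (⅓)*(-437) = -437/3 ≈ -145.67)
l(u, T) = 437/3 (l(u, T) = -1*(-437/3) = 437/3)
((-18296 - 109900/184920)/(l(358, -281) + 159316) + N(43, -56))*((228009 - 15045) + 355767) = ((-18296 - 109900/184920)/(437/3 + 159316) + 43)*((228009 - 15045) + 355767) = ((-18296 - 109900*1/184920)/(478385/3) + 43)*(212964 + 355767) = ((-18296 - 5495/9246)*(3/478385) + 43)*568731 = (-169170311/9246*3/478385 + 43)*568731 = (-169170311/1474382570 + 43)*568731 = (63229280199/1474382570)*568731 = 35960451756857469/1474382570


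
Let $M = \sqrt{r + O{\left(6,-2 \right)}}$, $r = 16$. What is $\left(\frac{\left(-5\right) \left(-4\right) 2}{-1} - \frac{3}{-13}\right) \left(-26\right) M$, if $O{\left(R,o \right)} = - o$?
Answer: $3102 \sqrt{2} \approx 4386.9$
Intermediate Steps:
$M = 3 \sqrt{2}$ ($M = \sqrt{16 - -2} = \sqrt{16 + 2} = \sqrt{18} = 3 \sqrt{2} \approx 4.2426$)
$\left(\frac{\left(-5\right) \left(-4\right) 2}{-1} - \frac{3}{-13}\right) \left(-26\right) M = \left(\frac{\left(-5\right) \left(-4\right) 2}{-1} - \frac{3}{-13}\right) \left(-26\right) 3 \sqrt{2} = \left(20 \cdot 2 \left(-1\right) - - \frac{3}{13}\right) \left(-26\right) 3 \sqrt{2} = \left(40 \left(-1\right) + \frac{3}{13}\right) \left(-26\right) 3 \sqrt{2} = \left(-40 + \frac{3}{13}\right) \left(-26\right) 3 \sqrt{2} = \left(- \frac{517}{13}\right) \left(-26\right) 3 \sqrt{2} = 1034 \cdot 3 \sqrt{2} = 3102 \sqrt{2}$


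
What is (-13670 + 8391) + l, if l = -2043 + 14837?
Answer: 7515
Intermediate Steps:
l = 12794
(-13670 + 8391) + l = (-13670 + 8391) + 12794 = -5279 + 12794 = 7515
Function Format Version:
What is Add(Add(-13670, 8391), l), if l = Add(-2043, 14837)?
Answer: 7515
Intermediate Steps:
l = 12794
Add(Add(-13670, 8391), l) = Add(Add(-13670, 8391), 12794) = Add(-5279, 12794) = 7515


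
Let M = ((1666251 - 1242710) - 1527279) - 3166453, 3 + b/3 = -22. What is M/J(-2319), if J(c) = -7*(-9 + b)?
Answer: -1423397/196 ≈ -7262.2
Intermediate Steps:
b = -75 (b = -9 + 3*(-22) = -9 - 66 = -75)
J(c) = 588 (J(c) = -7*(-9 - 75) = -7*(-84) = 588)
M = -4270191 (M = (423541 - 1527279) - 3166453 = -1103738 - 3166453 = -4270191)
M/J(-2319) = -4270191/588 = -4270191*1/588 = -1423397/196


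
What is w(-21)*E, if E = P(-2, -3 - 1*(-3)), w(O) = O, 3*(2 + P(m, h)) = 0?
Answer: 42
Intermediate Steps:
P(m, h) = -2 (P(m, h) = -2 + (⅓)*0 = -2 + 0 = -2)
E = -2
w(-21)*E = -21*(-2) = 42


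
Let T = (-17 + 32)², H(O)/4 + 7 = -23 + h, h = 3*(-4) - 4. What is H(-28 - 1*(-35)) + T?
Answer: 41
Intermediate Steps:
h = -16 (h = -12 - 4 = -16)
H(O) = -184 (H(O) = -28 + 4*(-23 - 16) = -28 + 4*(-39) = -28 - 156 = -184)
T = 225 (T = 15² = 225)
H(-28 - 1*(-35)) + T = -184 + 225 = 41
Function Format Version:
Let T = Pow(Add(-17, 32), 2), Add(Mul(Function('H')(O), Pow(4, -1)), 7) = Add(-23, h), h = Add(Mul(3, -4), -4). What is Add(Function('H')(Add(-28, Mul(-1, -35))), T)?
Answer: 41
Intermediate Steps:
h = -16 (h = Add(-12, -4) = -16)
Function('H')(O) = -184 (Function('H')(O) = Add(-28, Mul(4, Add(-23, -16))) = Add(-28, Mul(4, -39)) = Add(-28, -156) = -184)
T = 225 (T = Pow(15, 2) = 225)
Add(Function('H')(Add(-28, Mul(-1, -35))), T) = Add(-184, 225) = 41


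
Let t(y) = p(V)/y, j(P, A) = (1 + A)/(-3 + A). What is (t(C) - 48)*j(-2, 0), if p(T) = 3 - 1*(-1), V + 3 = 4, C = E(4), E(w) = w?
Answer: 47/3 ≈ 15.667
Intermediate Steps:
C = 4
V = 1 (V = -3 + 4 = 1)
p(T) = 4 (p(T) = 3 + 1 = 4)
j(P, A) = (1 + A)/(-3 + A)
t(y) = 4/y
(t(C) - 48)*j(-2, 0) = (4/4 - 48)*((1 + 0)/(-3 + 0)) = (4*(1/4) - 48)*(1/(-3)) = (1 - 48)*(-1/3*1) = -47*(-1/3) = 47/3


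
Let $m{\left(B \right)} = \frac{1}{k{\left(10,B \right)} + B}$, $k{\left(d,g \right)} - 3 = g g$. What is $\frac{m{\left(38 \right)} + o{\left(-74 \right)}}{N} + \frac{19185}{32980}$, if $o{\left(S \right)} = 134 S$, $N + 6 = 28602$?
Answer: $\frac{8226328357}{35012441970} \approx 0.23495$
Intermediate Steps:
$N = 28596$ ($N = -6 + 28602 = 28596$)
$k{\left(d,g \right)} = 3 + g^{2}$ ($k{\left(d,g \right)} = 3 + g g = 3 + g^{2}$)
$m{\left(B \right)} = \frac{1}{3 + B + B^{2}}$ ($m{\left(B \right)} = \frac{1}{\left(3 + B^{2}\right) + B} = \frac{1}{3 + B + B^{2}}$)
$\frac{m{\left(38 \right)} + o{\left(-74 \right)}}{N} + \frac{19185}{32980} = \frac{\frac{1}{3 + 38 + 38^{2}} + 134 \left(-74\right)}{28596} + \frac{19185}{32980} = \left(\frac{1}{3 + 38 + 1444} - 9916\right) \frac{1}{28596} + 19185 \cdot \frac{1}{32980} = \left(\frac{1}{1485} - 9916\right) \frac{1}{28596} + \frac{3837}{6596} = \left(- \frac{14725259}{1485}\right) \frac{1}{28596} + \frac{3837}{6596} = - \frac{14725259}{42465060} + \frac{3837}{6596} = \frac{8226328357}{35012441970}$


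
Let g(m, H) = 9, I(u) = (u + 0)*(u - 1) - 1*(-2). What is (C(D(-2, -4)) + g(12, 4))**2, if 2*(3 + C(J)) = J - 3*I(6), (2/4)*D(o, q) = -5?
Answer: 2209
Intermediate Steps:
I(u) = 2 + u*(-1 + u) (I(u) = u*(-1 + u) + 2 = 2 + u*(-1 + u))
D(o, q) = -10 (D(o, q) = 2*(-5) = -10)
C(J) = -51 + J/2 (C(J) = -3 + (J - 3*(2 + 6**2 - 1*6))/2 = -3 + (J - 3*(2 + 36 - 6))/2 = -3 + (J - 3*32)/2 = -3 + (J - 96)/2 = -3 + (-96 + J)/2 = -3 + (-48 + J/2) = -51 + J/2)
(C(D(-2, -4)) + g(12, 4))**2 = ((-51 + (1/2)*(-10)) + 9)**2 = ((-51 - 5) + 9)**2 = (-56 + 9)**2 = (-47)**2 = 2209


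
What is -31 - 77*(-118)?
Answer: 9055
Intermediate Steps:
-31 - 77*(-118) = -31 + 9086 = 9055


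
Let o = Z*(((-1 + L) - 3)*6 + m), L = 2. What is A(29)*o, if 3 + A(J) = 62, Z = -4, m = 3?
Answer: 2124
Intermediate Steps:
A(J) = 59 (A(J) = -3 + 62 = 59)
o = 36 (o = -4*(((-1 + 2) - 3)*6 + 3) = -4*((1 - 3)*6 + 3) = -4*(-2*6 + 3) = -4*(-12 + 3) = -4*(-9) = 36)
A(29)*o = 59*36 = 2124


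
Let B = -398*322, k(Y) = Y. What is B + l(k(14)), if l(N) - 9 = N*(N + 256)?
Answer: -124367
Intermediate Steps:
l(N) = 9 + N*(256 + N) (l(N) = 9 + N*(N + 256) = 9 + N*(256 + N))
B = -128156
B + l(k(14)) = -128156 + (9 + 14² + 256*14) = -128156 + (9 + 196 + 3584) = -128156 + 3789 = -124367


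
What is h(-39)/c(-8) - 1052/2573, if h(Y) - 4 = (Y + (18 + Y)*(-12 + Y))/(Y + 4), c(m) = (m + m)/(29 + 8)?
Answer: 21082543/360220 ≈ 58.527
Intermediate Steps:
c(m) = 2*m/37 (c(m) = (2*m)/37 = (2*m)*(1/37) = 2*m/37)
h(Y) = 4 + (Y + (-12 + Y)*(18 + Y))/(4 + Y) (h(Y) = 4 + (Y + (18 + Y)*(-12 + Y))/(Y + 4) = 4 + (Y + (-12 + Y)*(18 + Y))/(4 + Y))
h(-39)/c(-8) - 1052/2573 = ((-200 + (-39)² + 11*(-39))/(4 - 39))/(((2/37)*(-8))) - 1052/2573 = ((-200 + 1521 - 429)/(-35))/(-16/37) - 1052*1/2573 = -1/35*892*(-37/16) - 1052/2573 = -892/35*(-37/16) - 1052/2573 = 8251/140 - 1052/2573 = 21082543/360220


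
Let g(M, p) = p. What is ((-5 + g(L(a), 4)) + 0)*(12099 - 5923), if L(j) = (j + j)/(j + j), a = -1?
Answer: -6176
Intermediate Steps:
L(j) = 1 (L(j) = (2*j)/((2*j)) = (2*j)*(1/(2*j)) = 1)
((-5 + g(L(a), 4)) + 0)*(12099 - 5923) = ((-5 + 4) + 0)*(12099 - 5923) = (-1 + 0)*6176 = -1*6176 = -6176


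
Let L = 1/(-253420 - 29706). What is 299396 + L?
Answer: 84766791895/283126 ≈ 2.9940e+5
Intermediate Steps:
L = -1/283126 (L = 1/(-283126) = -1/283126 ≈ -3.5320e-6)
299396 + L = 299396 - 1/283126 = 84766791895/283126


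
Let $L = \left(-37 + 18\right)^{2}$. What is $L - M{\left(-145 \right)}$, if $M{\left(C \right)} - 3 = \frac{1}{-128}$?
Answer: $\frac{45825}{128} \approx 358.01$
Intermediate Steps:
$M{\left(C \right)} = \frac{383}{128}$ ($M{\left(C \right)} = 3 + \frac{1}{-128} = 3 - \frac{1}{128} = \frac{383}{128}$)
$L = 361$ ($L = \left(-19\right)^{2} = 361$)
$L - M{\left(-145 \right)} = 361 - \frac{383}{128} = \frac{45825}{128}$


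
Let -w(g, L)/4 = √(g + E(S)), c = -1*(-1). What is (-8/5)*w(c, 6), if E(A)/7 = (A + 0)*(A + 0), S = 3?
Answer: 256/5 ≈ 51.200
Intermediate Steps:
c = 1
E(A) = 7*A² (E(A) = 7*((A + 0)*(A + 0)) = 7*(A*A) = 7*A²)
w(g, L) = -4*√(63 + g) (w(g, L) = -4*√(g + 7*3²) = -4*√(g + 7*9) = -4*√(g + 63) = -4*√(63 + g))
(-8/5)*w(c, 6) = (-8/5)*(-4*√(63 + 1)) = (-8*⅕)*(-4*√64) = -(-32)*8/5 = -8/5*(-32) = 256/5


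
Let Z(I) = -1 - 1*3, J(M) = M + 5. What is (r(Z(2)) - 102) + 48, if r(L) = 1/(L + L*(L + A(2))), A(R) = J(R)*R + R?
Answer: -2809/52 ≈ -54.019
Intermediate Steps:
J(M) = 5 + M
A(R) = R + R*(5 + R) (A(R) = (5 + R)*R + R = R*(5 + R) + R = R + R*(5 + R))
Z(I) = -4 (Z(I) = -1 - 3 = -4)
r(L) = 1/(L + L*(16 + L)) (r(L) = 1/(L + L*(L + 2*(6 + 2))) = 1/(L + L*(L + 2*8)) = 1/(L + L*(L + 16)) = 1/(L + L*(16 + L)))
(r(Z(2)) - 102) + 48 = (1/((-4)*(17 - 4)) - 102) + 48 = (-¼/13 - 102) + 48 = (-¼*1/13 - 102) + 48 = (-1/52 - 102) + 48 = -5305/52 + 48 = -2809/52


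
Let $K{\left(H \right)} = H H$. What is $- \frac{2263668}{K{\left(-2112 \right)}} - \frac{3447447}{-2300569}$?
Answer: $\frac{7003970113}{7067347968} \approx 0.99103$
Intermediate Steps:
$K{\left(H \right)} = H^{2}$
$- \frac{2263668}{K{\left(-2112 \right)}} - \frac{3447447}{-2300569} = - \frac{2263668}{\left(-2112\right)^{2}} - \frac{3447447}{-2300569} = - \frac{2263668}{4460544} - - \frac{3447447}{2300569} = \left(-2263668\right) \frac{1}{4460544} + \frac{3447447}{2300569} = - \frac{1559}{3072} + \frac{3447447}{2300569} = \frac{7003970113}{7067347968}$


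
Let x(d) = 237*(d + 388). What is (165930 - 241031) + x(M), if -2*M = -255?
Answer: 94145/2 ≈ 47073.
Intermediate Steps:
M = 255/2 (M = -½*(-255) = 255/2 ≈ 127.50)
x(d) = 91956 + 237*d (x(d) = 237*(388 + d) = 91956 + 237*d)
(165930 - 241031) + x(M) = (165930 - 241031) + (91956 + 237*(255/2)) = -75101 + (91956 + 60435/2) = -75101 + 244347/2 = 94145/2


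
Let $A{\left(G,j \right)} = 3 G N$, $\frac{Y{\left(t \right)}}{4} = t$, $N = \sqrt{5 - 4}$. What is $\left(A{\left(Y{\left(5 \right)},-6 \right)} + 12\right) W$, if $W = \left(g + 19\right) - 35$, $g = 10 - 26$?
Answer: $-2304$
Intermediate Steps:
$g = -16$ ($g = 10 - 26 = -16$)
$N = 1$ ($N = \sqrt{1} = 1$)
$Y{\left(t \right)} = 4 t$
$A{\left(G,j \right)} = 3 G$ ($A{\left(G,j \right)} = 3 G 1 = 3 G$)
$W = -32$ ($W = \left(-16 + 19\right) - 35 = 3 - 35 = -32$)
$\left(A{\left(Y{\left(5 \right)},-6 \right)} + 12\right) W = \left(3 \cdot 4 \cdot 5 + 12\right) \left(-32\right) = \left(3 \cdot 20 + 12\right) \left(-32\right) = \left(60 + 12\right) \left(-32\right) = 72 \left(-32\right) = -2304$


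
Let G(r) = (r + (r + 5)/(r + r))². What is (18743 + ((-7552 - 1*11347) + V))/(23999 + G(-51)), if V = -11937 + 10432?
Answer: -4320261/69067483 ≈ -0.062551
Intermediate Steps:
V = -1505
G(r) = (r + (5 + r)/(2*r))² (G(r) = (r + (5 + r)/((2*r)))² = (r + (5 + r)*(1/(2*r)))² = (r + (5 + r)/(2*r))²)
(18743 + ((-7552 - 1*11347) + V))/(23999 + G(-51)) = (18743 + ((-7552 - 1*11347) - 1505))/(23999 + (¼)*(5 - 51 + 2*(-51)²)²/(-51)²) = (18743 + ((-7552 - 11347) - 1505))/(23999 + (¼)*(1/2601)*(5 - 51 + 2*2601)²) = (18743 + (-18899 - 1505))/(23999 + (¼)*(1/2601)*(5 - 51 + 5202)²) = (18743 - 20404)/(23999 + (¼)*(1/2601)*5156²) = -1661/(23999 + (¼)*(1/2601)*26584336) = -1661/(23999 + 6646084/2601) = -1661/69067483/2601 = -1661*2601/69067483 = -4320261/69067483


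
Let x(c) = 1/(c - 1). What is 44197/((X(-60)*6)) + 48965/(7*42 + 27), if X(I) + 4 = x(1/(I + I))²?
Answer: -64913465119/28353288 ≈ -2289.4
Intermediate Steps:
x(c) = 1/(-1 + c)
X(I) = -4 + (-1 + 1/(2*I))⁻² (X(I) = -4 + (1/(-1 + 1/(I + I)))² = -4 + (1/(-1 + 1/(2*I)))² = -4 + (-1 + 1/(2*I))⁻²)
44197/((X(-60)*6)) + 48965/(7*42 + 27) = 44197/(((-4 + 4*(-60)²/(-1 + 2*(-60))²)*6)) + 48965/(7*42 + 27) = 44197/(((-4 + 4*3600/(-1 - 120)²)*6)) + 48965/(294 + 27) = 44197/(((-4 + 4*3600/(-121)²)*6)) + 48965/321 = 44197/(((-4 + 4*3600*(1/14641))*6)) + 48965*(1/321) = 44197/(((-4 + 14400/14641)*6)) + 48965/321 = 44197/((-44164/14641*6)) + 48965/321 = 44197/(-264984/14641) + 48965/321 = 44197*(-14641/264984) + 48965/321 = -647088277/264984 + 48965/321 = -64913465119/28353288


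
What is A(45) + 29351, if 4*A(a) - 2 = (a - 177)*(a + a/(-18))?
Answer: 27949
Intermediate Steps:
A(a) = 1/2 + 17*a*(-177 + a)/72 (A(a) = 1/2 + ((a - 177)*(a + a/(-18)))/4 = 1/2 + ((-177 + a)*(a + a*(-1/18)))/4 = 1/2 + ((-177 + a)*(a - a/18))/4 = 1/2 + ((-177 + a)*(17*a/18))/4 = 1/2 + (17*a*(-177 + a)/18)/4 = 1/2 + 17*a*(-177 + a)/72)
A(45) + 29351 = (1/2 - 1003/24*45 + (17/72)*45**2) + 29351 = (1/2 - 15045/8 + (17/72)*2025) + 29351 = (1/2 - 15045/8 + 3825/8) + 29351 = -1402 + 29351 = 27949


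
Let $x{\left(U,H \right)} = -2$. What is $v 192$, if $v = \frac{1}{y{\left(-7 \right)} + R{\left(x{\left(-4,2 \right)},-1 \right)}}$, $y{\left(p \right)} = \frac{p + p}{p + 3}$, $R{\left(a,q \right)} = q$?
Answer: $\frac{384}{5} \approx 76.8$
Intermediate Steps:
$y{\left(p \right)} = \frac{2 p}{3 + p}$
$v = \frac{2}{5}$ ($v = \frac{1}{2 \left(-7\right) \frac{1}{3 - 7} - 1} = \frac{1}{2 \left(-7\right) \frac{1}{-4} - 1} = \frac{1}{2 \left(-7\right) \left(- \frac{1}{4}\right) - 1} = \frac{1}{\frac{7}{2} - 1} = \frac{1}{\frac{5}{2}} = \frac{2}{5} \approx 0.4$)
$v 192 = \frac{2}{5} \cdot 192 = \frac{384}{5}$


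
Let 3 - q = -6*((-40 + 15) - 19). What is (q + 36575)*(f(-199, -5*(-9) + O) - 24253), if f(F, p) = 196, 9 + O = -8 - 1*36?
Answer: -873605898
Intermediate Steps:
O = -53 (O = -9 + (-8 - 1*36) = -9 + (-8 - 36) = -9 - 44 = -53)
q = -261 (q = 3 - (-6)*((-40 + 15) - 19) = 3 - (-6)*(-25 - 19) = 3 - (-6)*(-44) = 3 - 1*264 = 3 - 264 = -261)
(q + 36575)*(f(-199, -5*(-9) + O) - 24253) = (-261 + 36575)*(196 - 24253) = 36314*(-24057) = -873605898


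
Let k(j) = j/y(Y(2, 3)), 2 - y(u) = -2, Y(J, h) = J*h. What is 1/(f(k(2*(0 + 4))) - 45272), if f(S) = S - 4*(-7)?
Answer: -1/45242 ≈ -2.2103e-5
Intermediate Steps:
y(u) = 4 (y(u) = 2 - 1*(-2) = 2 + 2 = 4)
k(j) = j/4
f(S) = 28 + S (f(S) = S + 28 = 28 + S)
1/(f(k(2*(0 + 4))) - 45272) = 1/((28 + (2*(0 + 4))/4) - 45272) = 1/((28 + (2*4)/4) - 45272) = 1/((28 + (¼)*8) - 45272) = 1/((28 + 2) - 45272) = 1/(30 - 45272) = 1/(-45242) = -1/45242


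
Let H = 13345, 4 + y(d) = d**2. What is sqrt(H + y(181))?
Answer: sqrt(46102) ≈ 214.71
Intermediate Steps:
y(d) = -4 + d**2
sqrt(H + y(181)) = sqrt(13345 + (-4 + 181**2)) = sqrt(13345 + (-4 + 32761)) = sqrt(13345 + 32757) = sqrt(46102)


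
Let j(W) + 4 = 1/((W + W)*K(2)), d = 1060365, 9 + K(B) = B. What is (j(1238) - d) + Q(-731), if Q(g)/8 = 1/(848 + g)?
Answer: -2150262775897/2027844 ≈ -1.0604e+6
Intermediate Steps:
K(B) = -9 + B
Q(g) = 8/(848 + g)
j(W) = -4 - 1/(14*W) (j(W) = -4 + 1/((W + W)*(-9 + 2)) = -4 + 1/((2*W)*(-7)) = -4 + 1/(-14*W) = -4 - 1/(14*W))
(j(1238) - d) + Q(-731) = ((-4 - 1/14/1238) - 1*1060365) + 8/(848 - 731) = ((-4 - 1/14*1/1238) - 1060365) + 8/117 = ((-4 - 1/17332) - 1060365) + 8*(1/117) = (-69329/17332 - 1060365) + 8/117 = -18378315509/17332 + 8/117 = -2150262775897/2027844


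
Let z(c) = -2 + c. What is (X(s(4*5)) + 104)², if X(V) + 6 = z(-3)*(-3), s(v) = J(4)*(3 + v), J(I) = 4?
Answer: 12769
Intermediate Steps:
s(v) = 12 + 4*v (s(v) = 4*(3 + v) = 12 + 4*v)
X(V) = 9 (X(V) = -6 + (-2 - 3)*(-3) = -6 - 5*(-3) = -6 + 15 = 9)
(X(s(4*5)) + 104)² = (9 + 104)² = 113² = 12769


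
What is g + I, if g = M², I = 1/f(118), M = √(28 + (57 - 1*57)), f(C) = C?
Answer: 3305/118 ≈ 28.008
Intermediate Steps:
M = 2*√7 (M = √(28 + (57 - 57)) = √(28 + 0) = √28 = 2*√7 ≈ 5.2915)
I = 1/118 ≈ 0.0084746
g = 28 (g = (2*√7)² = 28)
g + I = 28 + 1/118 = 3305/118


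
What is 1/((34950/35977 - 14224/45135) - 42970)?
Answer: -1623821895/69774561096748 ≈ -2.3272e-5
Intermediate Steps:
1/((34950/35977 - 14224/45135) - 42970) = 1/(1065731402/1623821895 - 42970) = 1/(-69774561096748/1623821895) = -1623821895/69774561096748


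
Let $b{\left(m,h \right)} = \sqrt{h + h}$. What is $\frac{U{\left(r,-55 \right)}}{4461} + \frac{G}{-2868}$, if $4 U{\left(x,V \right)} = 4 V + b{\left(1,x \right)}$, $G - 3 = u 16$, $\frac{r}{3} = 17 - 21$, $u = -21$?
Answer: $\frac{442591}{4264716} + \frac{i \sqrt{6}}{8922} \approx 0.10378 + 0.00027455 i$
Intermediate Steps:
$b{\left(m,h \right)} = \sqrt{2} \sqrt{h}$ ($b{\left(m,h \right)} = \sqrt{2 h} = \sqrt{2} \sqrt{h}$)
$r = -12$ ($r = 3 \left(17 - 21\right) = 3 \left(-4\right) = -12$)
$G = -333$ ($G = 3 - 336 = -333$)
$U{\left(x,V \right)} = V + \frac{\sqrt{2} \sqrt{x}}{4}$ ($U{\left(x,V \right)} = \frac{4 V + \sqrt{2} \sqrt{x}}{4} = V + \frac{\sqrt{2} \sqrt{x}}{4}$)
$\frac{U{\left(r,-55 \right)}}{4461} + \frac{G}{-2868} = \frac{-55 + \frac{\sqrt{2} \sqrt{-12}}{4}}{4461} - \frac{333}{-2868} = \left(-55 + \frac{\sqrt{2} \cdot 2 i \sqrt{3}}{4}\right) \frac{1}{4461} - - \frac{111}{956} = \left(-55 + \frac{i \sqrt{6}}{2}\right) \frac{1}{4461} + \frac{111}{956} = \left(- \frac{55}{4461} + \frac{i \sqrt{6}}{8922}\right) + \frac{111}{956} = \frac{442591}{4264716} + \frac{i \sqrt{6}}{8922}$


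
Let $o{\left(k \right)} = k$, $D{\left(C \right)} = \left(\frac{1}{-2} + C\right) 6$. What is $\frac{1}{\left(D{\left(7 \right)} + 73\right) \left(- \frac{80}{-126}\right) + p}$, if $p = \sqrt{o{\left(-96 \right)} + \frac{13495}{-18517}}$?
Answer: $\frac{106657920}{7729644487} - \frac{81 i \sqrt{33166298659}}{7729644487} \approx 0.013799 - 0.0019084 i$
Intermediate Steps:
$D{\left(C \right)} = -3 + 6 C$ ($D{\left(C \right)} = \left(- \frac{1}{2} + C\right) 6 = -3 + 6 C$)
$p = \frac{i \sqrt{33166298659}}{18517}$ ($p = \sqrt{-96 + \frac{13495}{-18517}} = \sqrt{-96 + 13495 \left(- \frac{1}{18517}\right)} = \sqrt{-96 - \frac{13495}{18517}} = \sqrt{- \frac{1791127}{18517}} = \frac{i \sqrt{33166298659}}{18517} \approx 9.8351 i$)
$\frac{1}{\left(D{\left(7 \right)} + 73\right) \left(- \frac{80}{-126}\right) + p} = \frac{1}{\left(\left(-3 + 6 \cdot 7\right) + 73\right) \left(- \frac{80}{-126}\right) + \frac{i \sqrt{33166298659}}{18517}} = \frac{1}{\left(\left(-3 + 42\right) + 73\right) \left(\left(-80\right) \left(- \frac{1}{126}\right)\right) + \frac{i \sqrt{33166298659}}{18517}} = \frac{1}{\left(39 + 73\right) \frac{40}{63} + \frac{i \sqrt{33166298659}}{18517}} = \frac{1}{112 \cdot \frac{40}{63} + \frac{i \sqrt{33166298659}}{18517}} = \frac{1}{\frac{640}{9} + \frac{i \sqrt{33166298659}}{18517}}$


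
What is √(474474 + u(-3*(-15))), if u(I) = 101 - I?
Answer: √474530 ≈ 688.86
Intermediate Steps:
√(474474 + u(-3*(-15))) = √(474474 + (101 - (-3)*(-15))) = √(474474 + (101 - 1*45)) = √(474474 + (101 - 45)) = √(474474 + 56) = √474530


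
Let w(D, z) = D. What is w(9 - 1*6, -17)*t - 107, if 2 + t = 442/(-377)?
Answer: -3379/29 ≈ -116.52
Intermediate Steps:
t = -92/29 (t = -2 + 442/(-377) = -2 + 442*(-1/377) = -2 - 34/29 = -92/29 ≈ -3.1724)
w(9 - 1*6, -17)*t - 107 = (9 - 1*6)*(-92/29) - 107 = (9 - 6)*(-92/29) - 107 = 3*(-92/29) - 107 = -276/29 - 107 = -3379/29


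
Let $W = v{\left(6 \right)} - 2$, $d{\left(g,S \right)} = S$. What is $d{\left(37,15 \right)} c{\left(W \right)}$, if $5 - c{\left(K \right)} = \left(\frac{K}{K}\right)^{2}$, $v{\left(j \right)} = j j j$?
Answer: $60$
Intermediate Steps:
$v{\left(j \right)} = j^{3}$ ($v{\left(j \right)} = j^{2} j = j^{3}$)
$W = 214$ ($W = 6^{3} - 2 = 216 - 2 = 214$)
$c{\left(K \right)} = 4$ ($c{\left(K \right)} = 5 - \left(\frac{K}{K}\right)^{2} = 5 - 1^{2} = 5 - 1 = 4$)
$d{\left(37,15 \right)} c{\left(W \right)} = 15 \cdot 4 = 60$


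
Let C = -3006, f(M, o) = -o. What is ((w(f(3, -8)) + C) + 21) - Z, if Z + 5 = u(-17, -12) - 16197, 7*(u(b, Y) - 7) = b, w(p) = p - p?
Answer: 92487/7 ≈ 13212.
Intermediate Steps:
w(p) = 0
u(b, Y) = 7 + b/7
Z = -113382/7 (Z = -5 + ((7 + (1/7)*(-17)) - 16197) = -5 + ((7 - 17/7) - 16197) = -5 + (32/7 - 16197) = -5 - 113347/7 = -113382/7 ≈ -16197.)
((w(f(3, -8)) + C) + 21) - Z = ((0 - 3006) + 21) - 1*(-113382/7) = (-3006 + 21) + 113382/7 = -2985 + 113382/7 = 92487/7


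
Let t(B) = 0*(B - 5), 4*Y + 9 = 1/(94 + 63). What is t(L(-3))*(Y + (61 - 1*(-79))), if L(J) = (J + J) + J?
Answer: 0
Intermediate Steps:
L(J) = 3*J (L(J) = 2*J + J = 3*J)
Y = -353/157 (Y = -9/4 + 1/(4*(94 + 63)) = -9/4 + (1/4)/157 = -9/4 + (1/4)*(1/157) = -9/4 + 1/628 = -353/157 ≈ -2.2484)
t(B) = 0 (t(B) = 0*(-5 + B) = 0)
t(L(-3))*(Y + (61 - 1*(-79))) = 0*(-353/157 + (61 - 1*(-79))) = 0*(-353/157 + (61 + 79)) = 0*(-353/157 + 140) = 0*(21627/157) = 0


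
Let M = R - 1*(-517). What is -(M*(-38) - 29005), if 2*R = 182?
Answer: 52109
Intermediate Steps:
R = 91 (R = (½)*182 = 91)
M = 608 (M = 91 - 1*(-517) = 91 + 517 = 608)
-(M*(-38) - 29005) = -(608*(-38) - 29005) = -(-23104 - 29005) = -1*(-52109) = 52109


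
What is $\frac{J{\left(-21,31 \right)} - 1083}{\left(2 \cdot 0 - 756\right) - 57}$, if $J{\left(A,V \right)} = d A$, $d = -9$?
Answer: $\frac{298}{271} \approx 1.0996$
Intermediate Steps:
$J{\left(A,V \right)} = - 9 A$
$\frac{J{\left(-21,31 \right)} - 1083}{\left(2 \cdot 0 - 756\right) - 57} = \frac{\left(-9\right) \left(-21\right) - 1083}{\left(2 \cdot 0 - 756\right) - 57} = \frac{189 - 1083}{\left(0 - 756\right) - 57} = - \frac{894}{-756 - 57} = - \frac{894}{-813} = \left(-894\right) \left(- \frac{1}{813}\right) = \frac{298}{271}$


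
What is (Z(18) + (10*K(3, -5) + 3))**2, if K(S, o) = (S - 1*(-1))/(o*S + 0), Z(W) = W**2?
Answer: 946729/9 ≈ 1.0519e+5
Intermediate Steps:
K(S, o) = (1 + S)/(S*o) (K(S, o) = (S + 1)/(S*o + 0) = (1 + S)/((S*o)) = (1 + S)*(1/(S*o)) = (1 + S)/(S*o))
(Z(18) + (10*K(3, -5) + 3))**2 = (18**2 + (10*((1 + 3)/(3*(-5))) + 3))**2 = (324 + (10*((1/3)*(-1/5)*4) + 3))**2 = (324 + (10*(-4/15) + 3))**2 = (324 + (-8/3 + 3))**2 = (324 + 1/3)**2 = (973/3)**2 = 946729/9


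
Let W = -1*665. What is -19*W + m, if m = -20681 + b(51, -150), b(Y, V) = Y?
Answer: -7995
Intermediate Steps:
W = -665
m = -20630 (m = -20681 + 51 = -20630)
-19*W + m = -19*(-665) - 20630 = 12635 - 20630 = -7995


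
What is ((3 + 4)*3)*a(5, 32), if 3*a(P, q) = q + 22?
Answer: 378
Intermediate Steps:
a(P, q) = 22/3 + q/3 (a(P, q) = (q + 22)/3 = (22 + q)/3 = 22/3 + q/3)
((3 + 4)*3)*a(5, 32) = ((3 + 4)*3)*(22/3 + (⅓)*32) = (7*3)*(22/3 + 32/3) = 21*18 = 378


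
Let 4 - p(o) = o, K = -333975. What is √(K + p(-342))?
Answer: I*√333629 ≈ 577.61*I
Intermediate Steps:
p(o) = 4 - o
√(K + p(-342)) = √(-333975 + (4 - 1*(-342))) = √(-333975 + (4 + 342)) = √(-333975 + 346) = √(-333629) = I*√333629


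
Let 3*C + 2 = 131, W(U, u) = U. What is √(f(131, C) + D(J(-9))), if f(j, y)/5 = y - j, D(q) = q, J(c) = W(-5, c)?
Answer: I*√445 ≈ 21.095*I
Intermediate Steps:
J(c) = -5
C = 43 (C = -⅔ + (⅓)*131 = -⅔ + 131/3 = 43)
f(j, y) = -5*j + 5*y (f(j, y) = 5*(y - j) = -5*j + 5*y)
√(f(131, C) + D(J(-9))) = √((-5*131 + 5*43) - 5) = √((-655 + 215) - 5) = √(-440 - 5) = √(-445) = I*√445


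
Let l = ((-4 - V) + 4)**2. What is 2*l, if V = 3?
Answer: 18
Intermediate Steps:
l = 9 (l = ((-4 - 1*3) + 4)**2 = ((-4 - 3) + 4)**2 = (-7 + 4)**2 = (-3)**2 = 9)
2*l = 2*9 = 18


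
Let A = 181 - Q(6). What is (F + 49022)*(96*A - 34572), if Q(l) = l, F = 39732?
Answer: -1577336088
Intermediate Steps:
A = 175 (A = 181 - 1*6 = 181 - 6 = 175)
(F + 49022)*(96*A - 34572) = (39732 + 49022)*(96*175 - 34572) = 88754*(16800 - 34572) = 88754*(-17772) = -1577336088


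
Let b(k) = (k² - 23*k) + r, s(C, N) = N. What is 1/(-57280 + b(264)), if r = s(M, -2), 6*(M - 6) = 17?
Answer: 1/6342 ≈ 0.00015768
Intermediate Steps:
M = 53/6 (M = 6 + (⅙)*17 = 6 + 17/6 = 53/6 ≈ 8.8333)
r = -2
b(k) = -2 + k² - 23*k (b(k) = (k² - 23*k) - 2 = -2 + k² - 23*k)
1/(-57280 + b(264)) = 1/(-57280 + (-2 + 264² - 23*264)) = 1/(-57280 + (-2 + 69696 - 6072)) = 1/(-57280 + 63622) = 1/6342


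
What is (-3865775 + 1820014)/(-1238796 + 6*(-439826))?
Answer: 2045761/3877752 ≈ 0.52756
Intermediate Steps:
(-3865775 + 1820014)/(-1238796 + 6*(-439826)) = -2045761/(-1238796 - 2638956) = -2045761/(-3877752) = -2045761*(-1/3877752) = 2045761/3877752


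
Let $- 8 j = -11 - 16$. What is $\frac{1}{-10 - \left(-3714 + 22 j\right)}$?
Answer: $\frac{4}{14519} \approx 0.0002755$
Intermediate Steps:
$j = \frac{27}{8}$ ($j = - \frac{-11 - 16}{8} = \left(- \frac{1}{8}\right) \left(-27\right) = \frac{27}{8} \approx 3.375$)
$\frac{1}{-10 - \left(-3714 + 22 j\right)} = \frac{1}{-10 - - \frac{14559}{4}} = \frac{1}{-10 + \left(\left(-1 - \frac{297}{4}\right) + 3715\right)} = \frac{1}{-10 + \left(- \frac{301}{4} + 3715\right)} = \frac{1}{-10 + \frac{14559}{4}} = \frac{1}{\frac{14519}{4}} = \frac{4}{14519}$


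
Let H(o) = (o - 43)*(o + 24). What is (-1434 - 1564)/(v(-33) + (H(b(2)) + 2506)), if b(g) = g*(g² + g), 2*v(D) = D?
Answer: -5996/2747 ≈ -2.1827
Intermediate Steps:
v(D) = D/2
b(g) = g*(g + g²)
H(o) = (-43 + o)*(24 + o)
(-1434 - 1564)/(v(-33) + (H(b(2)) + 2506)) = (-1434 - 1564)/((½)*(-33) + ((-1032 + (2²*(1 + 2))² - 19*2²*(1 + 2)) + 2506)) = -2998/(-33/2 + ((-1032 + (4*3)² - 76*3) + 2506)) = -2998/(-33/2 + ((-1032 + 12² - 19*12) + 2506)) = -2998/(-33/2 + ((-1032 + 144 - 228) + 2506)) = -2998/(-33/2 + (-1116 + 2506)) = -2998/(-33/2 + 1390) = -2998/2747/2 = -2998*2/2747 = -5996/2747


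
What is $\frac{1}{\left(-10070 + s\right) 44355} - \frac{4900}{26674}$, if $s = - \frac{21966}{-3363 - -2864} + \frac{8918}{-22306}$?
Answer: $- \frac{6063802827015509689}{33009362168965954455} \approx -0.1837$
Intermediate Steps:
$s = \frac{242761757}{5565347}$ ($s = - \frac{21966}{-3363 + 2864} + 8918 \left(- \frac{1}{22306}\right) = - \frac{21966}{-499} - \frac{4459}{11153} = \left(-21966\right) \left(- \frac{1}{499}\right) - \frac{4459}{11153} = \frac{21966}{499} - \frac{4459}{11153} = \frac{242761757}{5565347} \approx 43.62$)
$\frac{1}{\left(-10070 + s\right) 44355} - \frac{4900}{26674} = \frac{1}{\left(-10070 + \frac{242761757}{5565347}\right) 44355} - \frac{4900}{26674} = \frac{1}{- \frac{55800282533}{5565347}} \cdot \frac{1}{44355} - \frac{2450}{13337} = \left(- \frac{5565347}{55800282533}\right) \frac{1}{44355} - \frac{2450}{13337} = - \frac{5565347}{2475021531751215} - \frac{2450}{13337} = - \frac{6063802827015509689}{33009362168965954455}$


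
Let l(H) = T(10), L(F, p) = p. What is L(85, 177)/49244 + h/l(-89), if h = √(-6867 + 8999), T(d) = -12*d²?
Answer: 177/49244 - √533/600 ≈ -0.034884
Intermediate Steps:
l(H) = -1200 (l(H) = -12*10² = -12*100 = -1200)
h = 2*√533 (h = √2132 = 2*√533 ≈ 46.174)
L(85, 177)/49244 + h/l(-89) = 177/49244 + (2*√533)/(-1200) = 177*(1/49244) + (2*√533)*(-1/1200) = 177/49244 - √533/600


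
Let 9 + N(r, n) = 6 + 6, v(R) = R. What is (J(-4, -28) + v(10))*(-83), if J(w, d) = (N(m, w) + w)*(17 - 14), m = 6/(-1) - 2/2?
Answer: -581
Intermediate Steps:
m = -7 (m = 6*(-1) - 2*½ = -6 - 1 = -7)
N(r, n) = 3 (N(r, n) = -9 + (6 + 6) = -9 + 12 = 3)
J(w, d) = 9 + 3*w (J(w, d) = (3 + w)*(17 - 14) = (3 + w)*3 = 9 + 3*w)
(J(-4, -28) + v(10))*(-83) = ((9 + 3*(-4)) + 10)*(-83) = ((9 - 12) + 10)*(-83) = (-3 + 10)*(-83) = 7*(-83) = -581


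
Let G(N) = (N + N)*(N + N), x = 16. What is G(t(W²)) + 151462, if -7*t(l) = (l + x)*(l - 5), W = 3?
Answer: 7461638/49 ≈ 1.5228e+5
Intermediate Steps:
t(l) = -(-5 + l)*(16 + l)/7 (t(l) = -(l + 16)*(l - 5)/7 = -(16 + l)*(-5 + l)/7 = -(-5 + l)*(16 + l)/7)
G(N) = 4*N² (G(N) = (2*N)*(2*N) = 4*N²)
G(t(W²)) + 151462 = 4*(80/7 - 11/7*3² - (3²)²/7)² + 151462 = 4*(80/7 - 11/7*9 - ⅐*9²)² + 151462 = 4*(80/7 - 99/7 - ⅐*81)² + 151462 = 4*(80/7 - 99/7 - 81/7)² + 151462 = 4*(-100/7)² + 151462 = 4*(10000/49) + 151462 = 40000/49 + 151462 = 7461638/49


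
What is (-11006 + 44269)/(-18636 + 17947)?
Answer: -33263/689 ≈ -48.277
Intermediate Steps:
(-11006 + 44269)/(-18636 + 17947) = 33263/(-689) = 33263*(-1/689) = -33263/689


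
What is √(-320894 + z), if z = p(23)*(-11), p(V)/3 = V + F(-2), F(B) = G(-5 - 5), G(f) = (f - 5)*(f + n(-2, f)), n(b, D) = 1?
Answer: 2*I*√81527 ≈ 571.06*I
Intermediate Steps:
G(f) = (1 + f)*(-5 + f) (G(f) = (f - 5)*(f + 1) = (-5 + f)*(1 + f) = (1 + f)*(-5 + f))
F(B) = 135 (F(B) = -5 + (-5 - 5)² - 4*(-5 - 5) = -5 + (-10)² - 4*(-10) = -5 + 100 + 40 = 135)
p(V) = 405 + 3*V (p(V) = 3*(V + 135) = 3*(135 + V) = 405 + 3*V)
z = -5214 (z = (405 + 3*23)*(-11) = (405 + 69)*(-11) = 474*(-11) = -5214)
√(-320894 + z) = √(-320894 - 5214) = √(-326108) = 2*I*√81527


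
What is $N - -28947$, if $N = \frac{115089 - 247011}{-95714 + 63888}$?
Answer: $\frac{460699572}{15913} \approx 28951.0$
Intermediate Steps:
$N = \frac{65961}{15913}$ ($N = - \frac{131922}{-31826} = \left(-131922\right) \left(- \frac{1}{31826}\right) = \frac{65961}{15913} \approx 4.1451$)
$N - -28947 = \frac{65961}{15913} - -28947 = \frac{65961}{15913} + 28947 = \frac{460699572}{15913}$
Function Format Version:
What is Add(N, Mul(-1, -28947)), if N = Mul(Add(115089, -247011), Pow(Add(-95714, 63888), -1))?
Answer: Rational(460699572, 15913) ≈ 28951.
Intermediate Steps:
N = Rational(65961, 15913) (N = Mul(-131922, Pow(-31826, -1)) = Mul(-131922, Rational(-1, 31826)) = Rational(65961, 15913) ≈ 4.1451)
Add(N, Mul(-1, -28947)) = Add(Rational(65961, 15913), Mul(-1, -28947)) = Add(Rational(65961, 15913), 28947) = Rational(460699572, 15913)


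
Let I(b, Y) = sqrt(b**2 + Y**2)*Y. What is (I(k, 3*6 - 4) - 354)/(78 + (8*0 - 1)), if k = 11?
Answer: -354/77 + 2*sqrt(317)/11 ≈ -1.3602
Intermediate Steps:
I(b, Y) = Y*sqrt(Y**2 + b**2) (I(b, Y) = sqrt(Y**2 + b**2)*Y = Y*sqrt(Y**2 + b**2))
(I(k, 3*6 - 4) - 354)/(78 + (8*0 - 1)) = ((3*6 - 4)*sqrt((3*6 - 4)**2 + 11**2) - 354)/(78 + (8*0 - 1)) = ((18 - 4)*sqrt((18 - 4)**2 + 121) - 354)/(78 + (0 - 1)) = (14*sqrt(14**2 + 121) - 354)/(78 - 1) = (14*sqrt(196 + 121) - 354)/77 = (14*sqrt(317) - 354)*(1/77) = (-354 + 14*sqrt(317))*(1/77) = -354/77 + 2*sqrt(317)/11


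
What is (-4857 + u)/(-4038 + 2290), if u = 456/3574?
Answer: 8679231/3123676 ≈ 2.7785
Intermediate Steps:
u = 228/1787 (u = 456*(1/3574) = 228/1787 ≈ 0.12759)
(-4857 + u)/(-4038 + 2290) = (-4857 + 228/1787)/(-4038 + 2290) = -8679231/1787/(-1748) = -8679231/1787*(-1/1748) = 8679231/3123676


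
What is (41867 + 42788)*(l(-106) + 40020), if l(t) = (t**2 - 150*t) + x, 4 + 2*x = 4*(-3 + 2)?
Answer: 5684752560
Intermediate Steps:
x = -4 (x = -2 + (4*(-3 + 2))/2 = -2 + (4*(-1))/2 = -2 + (1/2)*(-4) = -2 - 2 = -4)
l(t) = -4 + t**2 - 150*t (l(t) = (t**2 - 150*t) - 4 = -4 + t**2 - 150*t)
(41867 + 42788)*(l(-106) + 40020) = (41867 + 42788)*((-4 + (-106)**2 - 150*(-106)) + 40020) = 84655*((-4 + 11236 + 15900) + 40020) = 84655*(27132 + 40020) = 84655*67152 = 5684752560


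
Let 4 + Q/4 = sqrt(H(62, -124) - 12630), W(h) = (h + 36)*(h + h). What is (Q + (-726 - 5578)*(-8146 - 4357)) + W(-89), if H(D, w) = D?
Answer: 78828330 + 8*I*sqrt(3142) ≈ 7.8828e+7 + 448.43*I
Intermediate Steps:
W(h) = 2*h*(36 + h) (W(h) = (36 + h)*(2*h) = 2*h*(36 + h))
Q = -16 + 8*I*sqrt(3142) (Q = -16 + 4*sqrt(62 - 12630) = -16 + 4*sqrt(-12568) = -16 + 4*(2*I*sqrt(3142)) = -16 + 8*I*sqrt(3142) ≈ -16.0 + 448.43*I)
(Q + (-726 - 5578)*(-8146 - 4357)) + W(-89) = ((-16 + 8*I*sqrt(3142)) + (-726 - 5578)*(-8146 - 4357)) + 2*(-89)*(36 - 89) = ((-16 + 8*I*sqrt(3142)) - 6304*(-12503)) + 2*(-89)*(-53) = ((-16 + 8*I*sqrt(3142)) + 78818912) + 9434 = (78818896 + 8*I*sqrt(3142)) + 9434 = 78828330 + 8*I*sqrt(3142)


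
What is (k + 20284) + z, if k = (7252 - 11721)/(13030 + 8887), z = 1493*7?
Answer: 673614526/21917 ≈ 30735.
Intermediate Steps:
z = 10451
k = -4469/21917 ≈ -0.20391
(k + 20284) + z = (-4469/21917 + 20284) + 10451 = 444559959/21917 + 10451 = 673614526/21917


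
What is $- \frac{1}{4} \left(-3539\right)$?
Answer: $\frac{3539}{4} \approx 884.75$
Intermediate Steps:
$- \frac{1}{4} \left(-3539\right) = \left(-1\right) \frac{1}{4} \left(-3539\right) = \left(- \frac{1}{4}\right) \left(-3539\right) = \frac{3539}{4}$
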